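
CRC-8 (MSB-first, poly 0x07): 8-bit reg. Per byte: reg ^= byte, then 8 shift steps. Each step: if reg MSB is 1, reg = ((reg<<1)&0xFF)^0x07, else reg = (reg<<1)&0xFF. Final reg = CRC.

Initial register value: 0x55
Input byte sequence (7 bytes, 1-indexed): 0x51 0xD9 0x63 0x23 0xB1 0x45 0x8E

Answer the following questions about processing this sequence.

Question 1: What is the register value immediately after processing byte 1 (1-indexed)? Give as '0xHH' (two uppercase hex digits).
After byte 1 (0x51): reg=0x1C

Answer: 0x1C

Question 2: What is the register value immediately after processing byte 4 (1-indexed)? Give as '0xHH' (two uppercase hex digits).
Answer: 0x6E

Derivation:
After byte 1 (0x51): reg=0x1C
After byte 2 (0xD9): reg=0x55
After byte 3 (0x63): reg=0x82
After byte 4 (0x23): reg=0x6E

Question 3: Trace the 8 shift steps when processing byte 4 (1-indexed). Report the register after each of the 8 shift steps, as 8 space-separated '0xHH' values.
After byte 1 (0x51): reg=0x1C
After byte 2 (0xD9): reg=0x55
After byte 3 (0x63): reg=0x82
Register before byte 4: 0x82
After XOR with byte 0x23: 0xA1

Answer: 0x45 0x8A 0x13 0x26 0x4C 0x98 0x37 0x6E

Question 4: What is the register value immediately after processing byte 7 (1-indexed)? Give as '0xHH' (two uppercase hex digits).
After byte 1 (0x51): reg=0x1C
After byte 2 (0xD9): reg=0x55
After byte 3 (0x63): reg=0x82
After byte 4 (0x23): reg=0x6E
After byte 5 (0xB1): reg=0x13
After byte 6 (0x45): reg=0xA5
After byte 7 (0x8E): reg=0xD1

Answer: 0xD1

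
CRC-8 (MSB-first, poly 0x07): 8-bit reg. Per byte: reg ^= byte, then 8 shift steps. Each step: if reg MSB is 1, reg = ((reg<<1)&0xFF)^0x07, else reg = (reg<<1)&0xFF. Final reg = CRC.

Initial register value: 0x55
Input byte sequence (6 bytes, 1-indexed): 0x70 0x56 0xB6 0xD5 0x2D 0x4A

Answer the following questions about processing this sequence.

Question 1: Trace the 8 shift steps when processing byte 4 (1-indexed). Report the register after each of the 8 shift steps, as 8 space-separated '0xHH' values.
After byte 1 (0x70): reg=0xFB
After byte 2 (0x56): reg=0x4A
After byte 3 (0xB6): reg=0xFA
Register before byte 4: 0xFA
After XOR with byte 0xD5: 0x2F

Answer: 0x5E 0xBC 0x7F 0xFE 0xFB 0xF1 0xE5 0xCD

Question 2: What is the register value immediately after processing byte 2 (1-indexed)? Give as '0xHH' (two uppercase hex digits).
Answer: 0x4A

Derivation:
After byte 1 (0x70): reg=0xFB
After byte 2 (0x56): reg=0x4A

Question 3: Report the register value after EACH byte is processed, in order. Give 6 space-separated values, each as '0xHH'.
0xFB 0x4A 0xFA 0xCD 0xAE 0xB2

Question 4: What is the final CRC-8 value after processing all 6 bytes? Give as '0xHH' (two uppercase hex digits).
Answer: 0xB2

Derivation:
After byte 1 (0x70): reg=0xFB
After byte 2 (0x56): reg=0x4A
After byte 3 (0xB6): reg=0xFA
After byte 4 (0xD5): reg=0xCD
After byte 5 (0x2D): reg=0xAE
After byte 6 (0x4A): reg=0xB2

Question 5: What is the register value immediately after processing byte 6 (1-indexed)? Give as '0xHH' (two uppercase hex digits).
Answer: 0xB2

Derivation:
After byte 1 (0x70): reg=0xFB
After byte 2 (0x56): reg=0x4A
After byte 3 (0xB6): reg=0xFA
After byte 4 (0xD5): reg=0xCD
After byte 5 (0x2D): reg=0xAE
After byte 6 (0x4A): reg=0xB2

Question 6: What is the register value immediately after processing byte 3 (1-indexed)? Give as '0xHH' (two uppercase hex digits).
Answer: 0xFA

Derivation:
After byte 1 (0x70): reg=0xFB
After byte 2 (0x56): reg=0x4A
After byte 3 (0xB6): reg=0xFA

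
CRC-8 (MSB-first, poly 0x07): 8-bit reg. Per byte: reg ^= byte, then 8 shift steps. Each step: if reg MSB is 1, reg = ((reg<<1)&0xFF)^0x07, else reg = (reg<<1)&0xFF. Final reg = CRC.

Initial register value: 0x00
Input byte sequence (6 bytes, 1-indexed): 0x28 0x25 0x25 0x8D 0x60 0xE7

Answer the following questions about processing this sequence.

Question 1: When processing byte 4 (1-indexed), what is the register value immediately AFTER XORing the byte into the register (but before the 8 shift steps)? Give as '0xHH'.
Answer: 0x8B

Derivation:
Register before byte 4: 0x06
Byte 4: 0x8D
0x06 XOR 0x8D = 0x8B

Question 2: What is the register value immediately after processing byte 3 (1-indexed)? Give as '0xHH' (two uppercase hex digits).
Answer: 0x06

Derivation:
After byte 1 (0x28): reg=0xD8
After byte 2 (0x25): reg=0xFD
After byte 3 (0x25): reg=0x06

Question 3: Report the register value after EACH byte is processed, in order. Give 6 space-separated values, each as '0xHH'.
0xD8 0xFD 0x06 0xB8 0x06 0xA9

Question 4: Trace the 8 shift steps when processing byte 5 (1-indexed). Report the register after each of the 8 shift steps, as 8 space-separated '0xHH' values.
Answer: 0xB7 0x69 0xD2 0xA3 0x41 0x82 0x03 0x06

Derivation:
After byte 1 (0x28): reg=0xD8
After byte 2 (0x25): reg=0xFD
After byte 3 (0x25): reg=0x06
After byte 4 (0x8D): reg=0xB8
Register before byte 5: 0xB8
After XOR with byte 0x60: 0xD8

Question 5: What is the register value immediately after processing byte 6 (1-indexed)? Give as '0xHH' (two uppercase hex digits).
Answer: 0xA9

Derivation:
After byte 1 (0x28): reg=0xD8
After byte 2 (0x25): reg=0xFD
After byte 3 (0x25): reg=0x06
After byte 4 (0x8D): reg=0xB8
After byte 5 (0x60): reg=0x06
After byte 6 (0xE7): reg=0xA9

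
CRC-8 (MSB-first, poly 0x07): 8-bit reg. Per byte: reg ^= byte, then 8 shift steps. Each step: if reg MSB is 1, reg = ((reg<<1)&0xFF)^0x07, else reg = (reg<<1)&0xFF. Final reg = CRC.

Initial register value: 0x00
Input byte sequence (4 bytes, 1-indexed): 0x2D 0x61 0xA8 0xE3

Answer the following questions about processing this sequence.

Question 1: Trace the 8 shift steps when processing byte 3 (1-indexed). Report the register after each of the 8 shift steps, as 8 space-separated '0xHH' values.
After byte 1 (0x2D): reg=0xC3
After byte 2 (0x61): reg=0x67
Register before byte 3: 0x67
After XOR with byte 0xA8: 0xCF

Answer: 0x99 0x35 0x6A 0xD4 0xAF 0x59 0xB2 0x63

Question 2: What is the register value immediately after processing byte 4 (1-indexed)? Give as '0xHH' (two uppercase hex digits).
Answer: 0x89

Derivation:
After byte 1 (0x2D): reg=0xC3
After byte 2 (0x61): reg=0x67
After byte 3 (0xA8): reg=0x63
After byte 4 (0xE3): reg=0x89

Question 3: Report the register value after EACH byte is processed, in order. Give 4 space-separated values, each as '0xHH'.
0xC3 0x67 0x63 0x89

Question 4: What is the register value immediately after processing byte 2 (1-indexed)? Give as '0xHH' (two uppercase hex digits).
After byte 1 (0x2D): reg=0xC3
After byte 2 (0x61): reg=0x67

Answer: 0x67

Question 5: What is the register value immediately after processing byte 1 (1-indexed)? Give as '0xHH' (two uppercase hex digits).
Answer: 0xC3

Derivation:
After byte 1 (0x2D): reg=0xC3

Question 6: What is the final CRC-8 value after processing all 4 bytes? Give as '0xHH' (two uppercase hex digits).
After byte 1 (0x2D): reg=0xC3
After byte 2 (0x61): reg=0x67
After byte 3 (0xA8): reg=0x63
After byte 4 (0xE3): reg=0x89

Answer: 0x89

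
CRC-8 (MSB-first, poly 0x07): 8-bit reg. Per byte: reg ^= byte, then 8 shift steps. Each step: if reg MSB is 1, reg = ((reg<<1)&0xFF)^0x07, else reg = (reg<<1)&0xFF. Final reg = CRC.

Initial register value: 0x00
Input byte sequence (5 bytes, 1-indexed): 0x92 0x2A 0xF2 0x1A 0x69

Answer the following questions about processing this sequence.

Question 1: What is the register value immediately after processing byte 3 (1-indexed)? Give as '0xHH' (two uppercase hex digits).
Answer: 0x83

Derivation:
After byte 1 (0x92): reg=0xF7
After byte 2 (0x2A): reg=0x1D
After byte 3 (0xF2): reg=0x83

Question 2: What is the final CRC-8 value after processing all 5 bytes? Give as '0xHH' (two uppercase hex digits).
Answer: 0x44

Derivation:
After byte 1 (0x92): reg=0xF7
After byte 2 (0x2A): reg=0x1D
After byte 3 (0xF2): reg=0x83
After byte 4 (0x1A): reg=0xC6
After byte 5 (0x69): reg=0x44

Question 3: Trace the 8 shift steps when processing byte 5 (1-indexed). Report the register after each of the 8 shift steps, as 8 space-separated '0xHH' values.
After byte 1 (0x92): reg=0xF7
After byte 2 (0x2A): reg=0x1D
After byte 3 (0xF2): reg=0x83
After byte 4 (0x1A): reg=0xC6
Register before byte 5: 0xC6
After XOR with byte 0x69: 0xAF

Answer: 0x59 0xB2 0x63 0xC6 0x8B 0x11 0x22 0x44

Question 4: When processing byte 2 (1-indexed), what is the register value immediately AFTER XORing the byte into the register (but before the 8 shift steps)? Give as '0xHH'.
Answer: 0xDD

Derivation:
Register before byte 2: 0xF7
Byte 2: 0x2A
0xF7 XOR 0x2A = 0xDD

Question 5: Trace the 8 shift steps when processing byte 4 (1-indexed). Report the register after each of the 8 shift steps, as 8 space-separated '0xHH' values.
Answer: 0x35 0x6A 0xD4 0xAF 0x59 0xB2 0x63 0xC6

Derivation:
After byte 1 (0x92): reg=0xF7
After byte 2 (0x2A): reg=0x1D
After byte 3 (0xF2): reg=0x83
Register before byte 4: 0x83
After XOR with byte 0x1A: 0x99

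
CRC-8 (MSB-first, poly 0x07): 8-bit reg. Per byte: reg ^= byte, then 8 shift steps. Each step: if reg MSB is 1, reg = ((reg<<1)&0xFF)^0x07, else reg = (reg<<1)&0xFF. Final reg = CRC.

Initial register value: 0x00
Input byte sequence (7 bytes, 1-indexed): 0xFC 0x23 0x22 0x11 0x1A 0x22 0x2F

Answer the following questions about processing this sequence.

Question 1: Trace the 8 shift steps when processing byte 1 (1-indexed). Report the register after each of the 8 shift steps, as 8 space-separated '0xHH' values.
Answer: 0xFF 0xF9 0xF5 0xED 0xDD 0xBD 0x7D 0xFA

Derivation:
Register before byte 1: 0x00
After XOR with byte 0xFC: 0xFC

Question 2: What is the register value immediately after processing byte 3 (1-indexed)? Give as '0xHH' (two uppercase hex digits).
After byte 1 (0xFC): reg=0xFA
After byte 2 (0x23): reg=0x01
After byte 3 (0x22): reg=0xE9

Answer: 0xE9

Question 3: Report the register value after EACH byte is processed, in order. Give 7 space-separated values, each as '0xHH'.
0xFA 0x01 0xE9 0xE6 0xFA 0x06 0xDF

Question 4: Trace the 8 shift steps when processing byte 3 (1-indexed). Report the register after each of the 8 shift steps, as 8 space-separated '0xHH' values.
Answer: 0x46 0x8C 0x1F 0x3E 0x7C 0xF8 0xF7 0xE9

Derivation:
After byte 1 (0xFC): reg=0xFA
After byte 2 (0x23): reg=0x01
Register before byte 3: 0x01
After XOR with byte 0x22: 0x23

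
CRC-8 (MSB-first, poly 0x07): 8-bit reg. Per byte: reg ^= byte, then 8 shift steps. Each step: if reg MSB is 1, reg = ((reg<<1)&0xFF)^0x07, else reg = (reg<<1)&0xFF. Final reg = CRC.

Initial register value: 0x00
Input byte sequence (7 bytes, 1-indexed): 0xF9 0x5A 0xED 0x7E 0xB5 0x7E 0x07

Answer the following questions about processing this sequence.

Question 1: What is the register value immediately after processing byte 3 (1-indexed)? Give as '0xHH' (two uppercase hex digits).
Answer: 0x55

Derivation:
After byte 1 (0xF9): reg=0xE1
After byte 2 (0x5A): reg=0x28
After byte 3 (0xED): reg=0x55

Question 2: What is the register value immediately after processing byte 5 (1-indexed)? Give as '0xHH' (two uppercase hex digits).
After byte 1 (0xF9): reg=0xE1
After byte 2 (0x5A): reg=0x28
After byte 3 (0xED): reg=0x55
After byte 4 (0x7E): reg=0xD1
After byte 5 (0xB5): reg=0x3B

Answer: 0x3B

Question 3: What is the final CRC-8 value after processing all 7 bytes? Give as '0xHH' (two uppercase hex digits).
After byte 1 (0xF9): reg=0xE1
After byte 2 (0x5A): reg=0x28
After byte 3 (0xED): reg=0x55
After byte 4 (0x7E): reg=0xD1
After byte 5 (0xB5): reg=0x3B
After byte 6 (0x7E): reg=0xDC
After byte 7 (0x07): reg=0x0F

Answer: 0x0F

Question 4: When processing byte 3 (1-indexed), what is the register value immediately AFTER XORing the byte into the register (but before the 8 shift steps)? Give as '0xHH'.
Answer: 0xC5

Derivation:
Register before byte 3: 0x28
Byte 3: 0xED
0x28 XOR 0xED = 0xC5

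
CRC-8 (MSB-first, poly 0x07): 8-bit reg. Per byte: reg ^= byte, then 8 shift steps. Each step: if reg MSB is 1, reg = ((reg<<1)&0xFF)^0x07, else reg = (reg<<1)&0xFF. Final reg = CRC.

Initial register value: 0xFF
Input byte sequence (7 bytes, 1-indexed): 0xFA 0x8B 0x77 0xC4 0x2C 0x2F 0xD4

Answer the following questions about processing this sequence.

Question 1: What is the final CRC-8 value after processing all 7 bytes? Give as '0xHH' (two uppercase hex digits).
Answer: 0xC1

Derivation:
After byte 1 (0xFA): reg=0x1B
After byte 2 (0x8B): reg=0xF9
After byte 3 (0x77): reg=0xA3
After byte 4 (0xC4): reg=0x32
After byte 5 (0x2C): reg=0x5A
After byte 6 (0x2F): reg=0x4C
After byte 7 (0xD4): reg=0xC1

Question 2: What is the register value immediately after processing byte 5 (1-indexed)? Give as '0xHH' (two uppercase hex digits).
Answer: 0x5A

Derivation:
After byte 1 (0xFA): reg=0x1B
After byte 2 (0x8B): reg=0xF9
After byte 3 (0x77): reg=0xA3
After byte 4 (0xC4): reg=0x32
After byte 5 (0x2C): reg=0x5A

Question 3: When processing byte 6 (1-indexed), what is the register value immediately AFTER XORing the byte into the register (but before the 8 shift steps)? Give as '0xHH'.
Register before byte 6: 0x5A
Byte 6: 0x2F
0x5A XOR 0x2F = 0x75

Answer: 0x75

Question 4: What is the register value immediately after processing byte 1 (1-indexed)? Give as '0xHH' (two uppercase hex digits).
After byte 1 (0xFA): reg=0x1B

Answer: 0x1B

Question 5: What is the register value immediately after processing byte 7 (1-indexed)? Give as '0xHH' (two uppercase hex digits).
Answer: 0xC1

Derivation:
After byte 1 (0xFA): reg=0x1B
After byte 2 (0x8B): reg=0xF9
After byte 3 (0x77): reg=0xA3
After byte 4 (0xC4): reg=0x32
After byte 5 (0x2C): reg=0x5A
After byte 6 (0x2F): reg=0x4C
After byte 7 (0xD4): reg=0xC1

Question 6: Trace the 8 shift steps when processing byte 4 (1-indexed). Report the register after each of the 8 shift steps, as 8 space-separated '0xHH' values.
Answer: 0xCE 0x9B 0x31 0x62 0xC4 0x8F 0x19 0x32

Derivation:
After byte 1 (0xFA): reg=0x1B
After byte 2 (0x8B): reg=0xF9
After byte 3 (0x77): reg=0xA3
Register before byte 4: 0xA3
After XOR with byte 0xC4: 0x67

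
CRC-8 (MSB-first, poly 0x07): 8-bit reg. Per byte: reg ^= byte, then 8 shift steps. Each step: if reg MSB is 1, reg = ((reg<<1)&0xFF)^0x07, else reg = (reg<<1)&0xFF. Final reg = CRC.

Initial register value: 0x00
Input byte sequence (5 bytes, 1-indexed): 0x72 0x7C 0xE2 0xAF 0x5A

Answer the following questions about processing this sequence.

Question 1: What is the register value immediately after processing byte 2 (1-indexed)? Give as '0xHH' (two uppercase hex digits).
Answer: 0xFB

Derivation:
After byte 1 (0x72): reg=0x59
After byte 2 (0x7C): reg=0xFB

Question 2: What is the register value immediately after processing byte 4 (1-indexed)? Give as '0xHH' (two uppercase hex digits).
Answer: 0xAE

Derivation:
After byte 1 (0x72): reg=0x59
After byte 2 (0x7C): reg=0xFB
After byte 3 (0xE2): reg=0x4F
After byte 4 (0xAF): reg=0xAE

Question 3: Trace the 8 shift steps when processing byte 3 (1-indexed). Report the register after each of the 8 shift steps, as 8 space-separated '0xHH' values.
Answer: 0x32 0x64 0xC8 0x97 0x29 0x52 0xA4 0x4F

Derivation:
After byte 1 (0x72): reg=0x59
After byte 2 (0x7C): reg=0xFB
Register before byte 3: 0xFB
After XOR with byte 0xE2: 0x19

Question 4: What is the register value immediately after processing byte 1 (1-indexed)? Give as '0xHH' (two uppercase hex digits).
Answer: 0x59

Derivation:
After byte 1 (0x72): reg=0x59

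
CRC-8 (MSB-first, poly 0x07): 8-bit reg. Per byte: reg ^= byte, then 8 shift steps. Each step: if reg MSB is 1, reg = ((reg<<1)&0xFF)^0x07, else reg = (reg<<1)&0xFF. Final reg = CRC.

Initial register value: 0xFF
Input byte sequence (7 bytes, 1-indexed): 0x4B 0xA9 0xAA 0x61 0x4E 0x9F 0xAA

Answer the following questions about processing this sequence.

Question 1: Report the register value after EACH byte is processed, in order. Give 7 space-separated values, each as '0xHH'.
0x05 0x4D 0xBB 0x08 0xD5 0xF1 0x86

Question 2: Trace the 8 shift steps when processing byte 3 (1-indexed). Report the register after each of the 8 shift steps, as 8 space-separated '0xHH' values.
After byte 1 (0x4B): reg=0x05
After byte 2 (0xA9): reg=0x4D
Register before byte 3: 0x4D
After XOR with byte 0xAA: 0xE7

Answer: 0xC9 0x95 0x2D 0x5A 0xB4 0x6F 0xDE 0xBB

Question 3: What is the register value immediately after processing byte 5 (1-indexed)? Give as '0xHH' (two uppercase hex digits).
After byte 1 (0x4B): reg=0x05
After byte 2 (0xA9): reg=0x4D
After byte 3 (0xAA): reg=0xBB
After byte 4 (0x61): reg=0x08
After byte 5 (0x4E): reg=0xD5

Answer: 0xD5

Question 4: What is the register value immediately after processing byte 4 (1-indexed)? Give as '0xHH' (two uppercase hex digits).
After byte 1 (0x4B): reg=0x05
After byte 2 (0xA9): reg=0x4D
After byte 3 (0xAA): reg=0xBB
After byte 4 (0x61): reg=0x08

Answer: 0x08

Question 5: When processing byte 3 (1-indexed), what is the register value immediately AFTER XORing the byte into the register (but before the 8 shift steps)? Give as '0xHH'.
Answer: 0xE7

Derivation:
Register before byte 3: 0x4D
Byte 3: 0xAA
0x4D XOR 0xAA = 0xE7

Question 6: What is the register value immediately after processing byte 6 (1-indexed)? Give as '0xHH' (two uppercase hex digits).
After byte 1 (0x4B): reg=0x05
After byte 2 (0xA9): reg=0x4D
After byte 3 (0xAA): reg=0xBB
After byte 4 (0x61): reg=0x08
After byte 5 (0x4E): reg=0xD5
After byte 6 (0x9F): reg=0xF1

Answer: 0xF1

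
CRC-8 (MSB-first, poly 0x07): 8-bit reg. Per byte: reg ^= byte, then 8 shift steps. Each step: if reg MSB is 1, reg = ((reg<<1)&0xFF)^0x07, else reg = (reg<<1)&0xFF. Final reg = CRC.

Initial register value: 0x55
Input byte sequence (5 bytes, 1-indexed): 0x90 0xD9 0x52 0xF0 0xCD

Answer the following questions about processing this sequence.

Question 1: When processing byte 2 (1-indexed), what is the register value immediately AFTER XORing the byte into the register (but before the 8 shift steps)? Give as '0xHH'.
Register before byte 2: 0x55
Byte 2: 0xD9
0x55 XOR 0xD9 = 0x8C

Answer: 0x8C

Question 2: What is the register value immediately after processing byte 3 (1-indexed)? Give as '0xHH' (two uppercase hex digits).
Answer: 0xF3

Derivation:
After byte 1 (0x90): reg=0x55
After byte 2 (0xD9): reg=0xAD
After byte 3 (0x52): reg=0xF3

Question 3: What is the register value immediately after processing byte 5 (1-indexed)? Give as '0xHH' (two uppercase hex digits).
Answer: 0x52

Derivation:
After byte 1 (0x90): reg=0x55
After byte 2 (0xD9): reg=0xAD
After byte 3 (0x52): reg=0xF3
After byte 4 (0xF0): reg=0x09
After byte 5 (0xCD): reg=0x52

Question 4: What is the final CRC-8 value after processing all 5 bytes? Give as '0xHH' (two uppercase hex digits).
Answer: 0x52

Derivation:
After byte 1 (0x90): reg=0x55
After byte 2 (0xD9): reg=0xAD
After byte 3 (0x52): reg=0xF3
After byte 4 (0xF0): reg=0x09
After byte 5 (0xCD): reg=0x52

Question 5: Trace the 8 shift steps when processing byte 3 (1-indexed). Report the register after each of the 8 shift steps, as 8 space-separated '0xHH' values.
After byte 1 (0x90): reg=0x55
After byte 2 (0xD9): reg=0xAD
Register before byte 3: 0xAD
After XOR with byte 0x52: 0xFF

Answer: 0xF9 0xF5 0xED 0xDD 0xBD 0x7D 0xFA 0xF3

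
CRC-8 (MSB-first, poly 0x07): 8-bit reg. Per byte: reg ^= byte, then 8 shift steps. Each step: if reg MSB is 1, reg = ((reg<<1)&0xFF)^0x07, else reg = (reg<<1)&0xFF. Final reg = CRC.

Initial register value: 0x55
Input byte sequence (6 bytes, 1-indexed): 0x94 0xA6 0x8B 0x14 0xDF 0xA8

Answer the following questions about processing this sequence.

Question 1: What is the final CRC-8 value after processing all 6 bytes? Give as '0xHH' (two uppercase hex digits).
Answer: 0x91

Derivation:
After byte 1 (0x94): reg=0x49
After byte 2 (0xA6): reg=0x83
After byte 3 (0x8B): reg=0x38
After byte 4 (0x14): reg=0xC4
After byte 5 (0xDF): reg=0x41
After byte 6 (0xA8): reg=0x91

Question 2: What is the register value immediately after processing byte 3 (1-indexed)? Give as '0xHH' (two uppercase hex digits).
Answer: 0x38

Derivation:
After byte 1 (0x94): reg=0x49
After byte 2 (0xA6): reg=0x83
After byte 3 (0x8B): reg=0x38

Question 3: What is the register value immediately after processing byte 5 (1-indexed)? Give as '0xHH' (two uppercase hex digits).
Answer: 0x41

Derivation:
After byte 1 (0x94): reg=0x49
After byte 2 (0xA6): reg=0x83
After byte 3 (0x8B): reg=0x38
After byte 4 (0x14): reg=0xC4
After byte 5 (0xDF): reg=0x41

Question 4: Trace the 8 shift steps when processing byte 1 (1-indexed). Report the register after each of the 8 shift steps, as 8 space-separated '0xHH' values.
Answer: 0x85 0x0D 0x1A 0x34 0x68 0xD0 0xA7 0x49

Derivation:
Register before byte 1: 0x55
After XOR with byte 0x94: 0xC1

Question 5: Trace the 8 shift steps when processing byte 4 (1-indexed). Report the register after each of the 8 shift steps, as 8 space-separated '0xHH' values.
Answer: 0x58 0xB0 0x67 0xCE 0x9B 0x31 0x62 0xC4

Derivation:
After byte 1 (0x94): reg=0x49
After byte 2 (0xA6): reg=0x83
After byte 3 (0x8B): reg=0x38
Register before byte 4: 0x38
After XOR with byte 0x14: 0x2C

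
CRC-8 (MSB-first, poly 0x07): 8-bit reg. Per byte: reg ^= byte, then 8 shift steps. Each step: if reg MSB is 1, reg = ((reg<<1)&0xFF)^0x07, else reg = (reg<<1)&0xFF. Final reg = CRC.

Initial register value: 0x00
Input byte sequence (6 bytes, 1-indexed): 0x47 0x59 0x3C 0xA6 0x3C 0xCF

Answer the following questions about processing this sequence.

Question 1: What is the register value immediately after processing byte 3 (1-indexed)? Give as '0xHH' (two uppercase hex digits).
Answer: 0x95

Derivation:
After byte 1 (0x47): reg=0xD2
After byte 2 (0x59): reg=0xB8
After byte 3 (0x3C): reg=0x95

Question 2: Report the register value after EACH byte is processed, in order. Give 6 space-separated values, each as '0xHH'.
0xD2 0xB8 0x95 0x99 0x72 0x3A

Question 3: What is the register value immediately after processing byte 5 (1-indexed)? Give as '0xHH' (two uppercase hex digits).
After byte 1 (0x47): reg=0xD2
After byte 2 (0x59): reg=0xB8
After byte 3 (0x3C): reg=0x95
After byte 4 (0xA6): reg=0x99
After byte 5 (0x3C): reg=0x72

Answer: 0x72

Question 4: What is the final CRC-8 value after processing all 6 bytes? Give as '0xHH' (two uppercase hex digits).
Answer: 0x3A

Derivation:
After byte 1 (0x47): reg=0xD2
After byte 2 (0x59): reg=0xB8
After byte 3 (0x3C): reg=0x95
After byte 4 (0xA6): reg=0x99
After byte 5 (0x3C): reg=0x72
After byte 6 (0xCF): reg=0x3A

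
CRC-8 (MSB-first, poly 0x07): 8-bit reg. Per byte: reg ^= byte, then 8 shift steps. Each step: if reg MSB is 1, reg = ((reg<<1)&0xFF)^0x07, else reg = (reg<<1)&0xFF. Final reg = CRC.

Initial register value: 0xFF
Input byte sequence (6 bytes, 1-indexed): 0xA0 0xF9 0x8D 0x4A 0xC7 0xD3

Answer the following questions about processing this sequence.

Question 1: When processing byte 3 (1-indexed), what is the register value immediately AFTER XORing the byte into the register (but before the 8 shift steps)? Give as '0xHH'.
Register before byte 3: 0x2E
Byte 3: 0x8D
0x2E XOR 0x8D = 0xA3

Answer: 0xA3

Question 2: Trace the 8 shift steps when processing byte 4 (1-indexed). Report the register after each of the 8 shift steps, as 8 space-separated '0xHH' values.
Answer: 0x54 0xA8 0x57 0xAE 0x5B 0xB6 0x6B 0xD6

Derivation:
After byte 1 (0xA0): reg=0x9A
After byte 2 (0xF9): reg=0x2E
After byte 3 (0x8D): reg=0x60
Register before byte 4: 0x60
After XOR with byte 0x4A: 0x2A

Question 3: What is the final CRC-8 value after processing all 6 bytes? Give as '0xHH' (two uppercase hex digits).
After byte 1 (0xA0): reg=0x9A
After byte 2 (0xF9): reg=0x2E
After byte 3 (0x8D): reg=0x60
After byte 4 (0x4A): reg=0xD6
After byte 5 (0xC7): reg=0x77
After byte 6 (0xD3): reg=0x75

Answer: 0x75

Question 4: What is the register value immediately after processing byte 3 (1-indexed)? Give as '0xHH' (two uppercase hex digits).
After byte 1 (0xA0): reg=0x9A
After byte 2 (0xF9): reg=0x2E
After byte 3 (0x8D): reg=0x60

Answer: 0x60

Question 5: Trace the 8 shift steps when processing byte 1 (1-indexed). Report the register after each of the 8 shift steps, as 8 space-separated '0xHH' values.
Answer: 0xBE 0x7B 0xF6 0xEB 0xD1 0xA5 0x4D 0x9A

Derivation:
Register before byte 1: 0xFF
After XOR with byte 0xA0: 0x5F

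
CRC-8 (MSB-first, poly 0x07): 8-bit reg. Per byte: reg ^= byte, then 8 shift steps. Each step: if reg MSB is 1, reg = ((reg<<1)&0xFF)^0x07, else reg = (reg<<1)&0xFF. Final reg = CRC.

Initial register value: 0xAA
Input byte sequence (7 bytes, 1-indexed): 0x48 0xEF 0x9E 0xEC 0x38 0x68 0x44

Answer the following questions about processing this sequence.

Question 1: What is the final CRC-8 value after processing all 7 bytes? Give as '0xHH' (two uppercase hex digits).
After byte 1 (0x48): reg=0xA0
After byte 2 (0xEF): reg=0xEA
After byte 3 (0x9E): reg=0x4B
After byte 4 (0xEC): reg=0x7C
After byte 5 (0x38): reg=0xDB
After byte 6 (0x68): reg=0x10
After byte 7 (0x44): reg=0xAB

Answer: 0xAB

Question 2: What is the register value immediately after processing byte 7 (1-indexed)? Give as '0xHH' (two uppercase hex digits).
Answer: 0xAB

Derivation:
After byte 1 (0x48): reg=0xA0
After byte 2 (0xEF): reg=0xEA
After byte 3 (0x9E): reg=0x4B
After byte 4 (0xEC): reg=0x7C
After byte 5 (0x38): reg=0xDB
After byte 6 (0x68): reg=0x10
After byte 7 (0x44): reg=0xAB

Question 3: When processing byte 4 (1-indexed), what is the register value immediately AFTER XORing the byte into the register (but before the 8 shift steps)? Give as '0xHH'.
Answer: 0xA7

Derivation:
Register before byte 4: 0x4B
Byte 4: 0xEC
0x4B XOR 0xEC = 0xA7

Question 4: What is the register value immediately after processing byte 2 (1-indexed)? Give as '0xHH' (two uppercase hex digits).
Answer: 0xEA

Derivation:
After byte 1 (0x48): reg=0xA0
After byte 2 (0xEF): reg=0xEA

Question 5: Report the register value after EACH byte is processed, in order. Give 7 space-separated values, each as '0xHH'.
0xA0 0xEA 0x4B 0x7C 0xDB 0x10 0xAB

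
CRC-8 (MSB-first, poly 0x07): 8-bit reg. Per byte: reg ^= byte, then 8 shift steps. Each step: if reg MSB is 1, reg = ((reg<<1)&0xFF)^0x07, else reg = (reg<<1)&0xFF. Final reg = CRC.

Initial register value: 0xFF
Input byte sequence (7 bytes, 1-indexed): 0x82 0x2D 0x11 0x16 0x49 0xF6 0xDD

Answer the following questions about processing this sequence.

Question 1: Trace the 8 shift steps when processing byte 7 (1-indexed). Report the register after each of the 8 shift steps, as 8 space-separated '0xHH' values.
Answer: 0xB7 0x69 0xD2 0xA3 0x41 0x82 0x03 0x06

Derivation:
After byte 1 (0x82): reg=0x74
After byte 2 (0x2D): reg=0x88
After byte 3 (0x11): reg=0xC6
After byte 4 (0x16): reg=0x3E
After byte 5 (0x49): reg=0x42
After byte 6 (0xF6): reg=0x05
Register before byte 7: 0x05
After XOR with byte 0xDD: 0xD8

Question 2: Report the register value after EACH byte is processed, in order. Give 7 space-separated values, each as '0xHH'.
0x74 0x88 0xC6 0x3E 0x42 0x05 0x06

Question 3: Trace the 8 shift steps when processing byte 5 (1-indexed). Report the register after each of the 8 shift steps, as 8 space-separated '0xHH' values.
Answer: 0xEE 0xDB 0xB1 0x65 0xCA 0x93 0x21 0x42

Derivation:
After byte 1 (0x82): reg=0x74
After byte 2 (0x2D): reg=0x88
After byte 3 (0x11): reg=0xC6
After byte 4 (0x16): reg=0x3E
Register before byte 5: 0x3E
After XOR with byte 0x49: 0x77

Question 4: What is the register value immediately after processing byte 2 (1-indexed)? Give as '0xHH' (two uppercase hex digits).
After byte 1 (0x82): reg=0x74
After byte 2 (0x2D): reg=0x88

Answer: 0x88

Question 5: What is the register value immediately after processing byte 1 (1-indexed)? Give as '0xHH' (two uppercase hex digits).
After byte 1 (0x82): reg=0x74

Answer: 0x74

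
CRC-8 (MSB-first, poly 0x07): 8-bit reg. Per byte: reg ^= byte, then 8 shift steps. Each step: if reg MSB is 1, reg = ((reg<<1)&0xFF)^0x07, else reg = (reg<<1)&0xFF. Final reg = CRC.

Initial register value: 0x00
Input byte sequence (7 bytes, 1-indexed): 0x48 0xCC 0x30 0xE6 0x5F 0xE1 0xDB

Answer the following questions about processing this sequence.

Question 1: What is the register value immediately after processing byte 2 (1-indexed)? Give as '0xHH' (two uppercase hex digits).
After byte 1 (0x48): reg=0xFF
After byte 2 (0xCC): reg=0x99

Answer: 0x99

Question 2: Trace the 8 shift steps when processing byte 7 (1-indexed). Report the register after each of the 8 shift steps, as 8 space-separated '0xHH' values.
Answer: 0xAE 0x5B 0xB6 0x6B 0xD6 0xAB 0x51 0xA2

Derivation:
After byte 1 (0x48): reg=0xFF
After byte 2 (0xCC): reg=0x99
After byte 3 (0x30): reg=0x56
After byte 4 (0xE6): reg=0x19
After byte 5 (0x5F): reg=0xD5
After byte 6 (0xE1): reg=0x8C
Register before byte 7: 0x8C
After XOR with byte 0xDB: 0x57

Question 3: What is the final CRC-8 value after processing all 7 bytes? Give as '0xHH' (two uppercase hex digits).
Answer: 0xA2

Derivation:
After byte 1 (0x48): reg=0xFF
After byte 2 (0xCC): reg=0x99
After byte 3 (0x30): reg=0x56
After byte 4 (0xE6): reg=0x19
After byte 5 (0x5F): reg=0xD5
After byte 6 (0xE1): reg=0x8C
After byte 7 (0xDB): reg=0xA2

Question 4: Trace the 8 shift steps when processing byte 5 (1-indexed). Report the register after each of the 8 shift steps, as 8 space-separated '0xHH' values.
After byte 1 (0x48): reg=0xFF
After byte 2 (0xCC): reg=0x99
After byte 3 (0x30): reg=0x56
After byte 4 (0xE6): reg=0x19
Register before byte 5: 0x19
After XOR with byte 0x5F: 0x46

Answer: 0x8C 0x1F 0x3E 0x7C 0xF8 0xF7 0xE9 0xD5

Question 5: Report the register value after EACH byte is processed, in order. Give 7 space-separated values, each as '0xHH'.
0xFF 0x99 0x56 0x19 0xD5 0x8C 0xA2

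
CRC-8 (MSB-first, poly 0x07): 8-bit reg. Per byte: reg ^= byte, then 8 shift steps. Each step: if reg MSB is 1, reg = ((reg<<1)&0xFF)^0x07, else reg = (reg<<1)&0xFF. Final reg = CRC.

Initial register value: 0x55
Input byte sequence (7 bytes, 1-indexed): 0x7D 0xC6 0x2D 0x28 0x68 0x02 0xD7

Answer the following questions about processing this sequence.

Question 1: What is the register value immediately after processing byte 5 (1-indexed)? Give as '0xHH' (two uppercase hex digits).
After byte 1 (0x7D): reg=0xD8
After byte 2 (0xC6): reg=0x5A
After byte 3 (0x2D): reg=0x42
After byte 4 (0x28): reg=0x11
After byte 5 (0x68): reg=0x68

Answer: 0x68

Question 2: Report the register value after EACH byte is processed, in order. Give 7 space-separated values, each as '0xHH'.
0xD8 0x5A 0x42 0x11 0x68 0x11 0x5C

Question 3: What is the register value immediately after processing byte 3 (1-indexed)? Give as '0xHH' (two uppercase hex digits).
After byte 1 (0x7D): reg=0xD8
After byte 2 (0xC6): reg=0x5A
After byte 3 (0x2D): reg=0x42

Answer: 0x42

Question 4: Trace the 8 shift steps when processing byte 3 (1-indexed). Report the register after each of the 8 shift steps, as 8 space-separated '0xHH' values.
Answer: 0xEE 0xDB 0xB1 0x65 0xCA 0x93 0x21 0x42

Derivation:
After byte 1 (0x7D): reg=0xD8
After byte 2 (0xC6): reg=0x5A
Register before byte 3: 0x5A
After XOR with byte 0x2D: 0x77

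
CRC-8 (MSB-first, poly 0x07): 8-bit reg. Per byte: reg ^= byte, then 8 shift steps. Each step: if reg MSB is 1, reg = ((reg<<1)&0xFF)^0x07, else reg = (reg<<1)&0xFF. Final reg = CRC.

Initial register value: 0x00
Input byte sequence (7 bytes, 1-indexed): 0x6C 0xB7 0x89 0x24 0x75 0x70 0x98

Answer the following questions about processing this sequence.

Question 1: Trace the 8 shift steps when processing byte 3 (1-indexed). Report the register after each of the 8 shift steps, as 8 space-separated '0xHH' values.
Answer: 0x1F 0x3E 0x7C 0xF8 0xF7 0xE9 0xD5 0xAD

Derivation:
After byte 1 (0x6C): reg=0x03
After byte 2 (0xB7): reg=0x05
Register before byte 3: 0x05
After XOR with byte 0x89: 0x8C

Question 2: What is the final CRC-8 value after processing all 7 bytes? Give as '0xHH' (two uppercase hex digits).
Answer: 0x53

Derivation:
After byte 1 (0x6C): reg=0x03
After byte 2 (0xB7): reg=0x05
After byte 3 (0x89): reg=0xAD
After byte 4 (0x24): reg=0xB6
After byte 5 (0x75): reg=0x47
After byte 6 (0x70): reg=0x85
After byte 7 (0x98): reg=0x53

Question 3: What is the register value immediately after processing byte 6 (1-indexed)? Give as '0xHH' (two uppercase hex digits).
Answer: 0x85

Derivation:
After byte 1 (0x6C): reg=0x03
After byte 2 (0xB7): reg=0x05
After byte 3 (0x89): reg=0xAD
After byte 4 (0x24): reg=0xB6
After byte 5 (0x75): reg=0x47
After byte 6 (0x70): reg=0x85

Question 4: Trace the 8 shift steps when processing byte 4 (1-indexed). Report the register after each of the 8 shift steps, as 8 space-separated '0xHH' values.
After byte 1 (0x6C): reg=0x03
After byte 2 (0xB7): reg=0x05
After byte 3 (0x89): reg=0xAD
Register before byte 4: 0xAD
After XOR with byte 0x24: 0x89

Answer: 0x15 0x2A 0x54 0xA8 0x57 0xAE 0x5B 0xB6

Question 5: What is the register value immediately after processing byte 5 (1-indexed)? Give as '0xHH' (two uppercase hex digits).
After byte 1 (0x6C): reg=0x03
After byte 2 (0xB7): reg=0x05
After byte 3 (0x89): reg=0xAD
After byte 4 (0x24): reg=0xB6
After byte 5 (0x75): reg=0x47

Answer: 0x47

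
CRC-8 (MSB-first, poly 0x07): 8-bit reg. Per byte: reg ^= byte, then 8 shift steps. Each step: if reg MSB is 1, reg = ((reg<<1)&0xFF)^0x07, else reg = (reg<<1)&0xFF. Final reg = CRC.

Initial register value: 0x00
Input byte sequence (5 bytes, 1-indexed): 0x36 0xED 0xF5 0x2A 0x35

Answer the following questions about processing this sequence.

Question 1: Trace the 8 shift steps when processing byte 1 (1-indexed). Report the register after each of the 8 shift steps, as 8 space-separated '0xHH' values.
Register before byte 1: 0x00
After XOR with byte 0x36: 0x36

Answer: 0x6C 0xD8 0xB7 0x69 0xD2 0xA3 0x41 0x82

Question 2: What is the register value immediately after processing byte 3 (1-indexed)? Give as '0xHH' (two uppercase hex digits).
After byte 1 (0x36): reg=0x82
After byte 2 (0xED): reg=0x0A
After byte 3 (0xF5): reg=0xF3

Answer: 0xF3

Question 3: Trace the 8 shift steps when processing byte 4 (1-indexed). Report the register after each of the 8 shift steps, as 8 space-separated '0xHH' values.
Answer: 0xB5 0x6D 0xDA 0xB3 0x61 0xC2 0x83 0x01

Derivation:
After byte 1 (0x36): reg=0x82
After byte 2 (0xED): reg=0x0A
After byte 3 (0xF5): reg=0xF3
Register before byte 4: 0xF3
After XOR with byte 0x2A: 0xD9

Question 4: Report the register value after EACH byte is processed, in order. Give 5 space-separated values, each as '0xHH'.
0x82 0x0A 0xF3 0x01 0x8C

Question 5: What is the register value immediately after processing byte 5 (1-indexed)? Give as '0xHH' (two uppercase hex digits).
After byte 1 (0x36): reg=0x82
After byte 2 (0xED): reg=0x0A
After byte 3 (0xF5): reg=0xF3
After byte 4 (0x2A): reg=0x01
After byte 5 (0x35): reg=0x8C

Answer: 0x8C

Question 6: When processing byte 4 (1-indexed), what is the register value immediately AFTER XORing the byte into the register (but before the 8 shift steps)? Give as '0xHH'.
Answer: 0xD9

Derivation:
Register before byte 4: 0xF3
Byte 4: 0x2A
0xF3 XOR 0x2A = 0xD9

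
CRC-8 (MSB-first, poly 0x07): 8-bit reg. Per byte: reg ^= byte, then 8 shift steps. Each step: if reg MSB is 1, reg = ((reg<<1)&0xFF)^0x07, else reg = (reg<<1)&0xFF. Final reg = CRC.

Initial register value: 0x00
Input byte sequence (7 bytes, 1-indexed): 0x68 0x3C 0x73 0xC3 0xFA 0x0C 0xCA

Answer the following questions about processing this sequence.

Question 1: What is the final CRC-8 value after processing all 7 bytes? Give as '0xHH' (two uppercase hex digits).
After byte 1 (0x68): reg=0x1F
After byte 2 (0x3C): reg=0xE9
After byte 3 (0x73): reg=0xCF
After byte 4 (0xC3): reg=0x24
After byte 5 (0xFA): reg=0x14
After byte 6 (0x0C): reg=0x48
After byte 7 (0xCA): reg=0x87

Answer: 0x87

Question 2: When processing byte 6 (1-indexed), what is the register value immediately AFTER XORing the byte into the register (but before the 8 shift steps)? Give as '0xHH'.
Register before byte 6: 0x14
Byte 6: 0x0C
0x14 XOR 0x0C = 0x18

Answer: 0x18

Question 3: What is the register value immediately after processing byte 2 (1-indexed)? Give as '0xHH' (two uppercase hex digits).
After byte 1 (0x68): reg=0x1F
After byte 2 (0x3C): reg=0xE9

Answer: 0xE9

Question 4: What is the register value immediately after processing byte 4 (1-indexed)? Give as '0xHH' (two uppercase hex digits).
Answer: 0x24

Derivation:
After byte 1 (0x68): reg=0x1F
After byte 2 (0x3C): reg=0xE9
After byte 3 (0x73): reg=0xCF
After byte 4 (0xC3): reg=0x24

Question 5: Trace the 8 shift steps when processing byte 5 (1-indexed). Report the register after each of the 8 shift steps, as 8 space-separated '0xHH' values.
After byte 1 (0x68): reg=0x1F
After byte 2 (0x3C): reg=0xE9
After byte 3 (0x73): reg=0xCF
After byte 4 (0xC3): reg=0x24
Register before byte 5: 0x24
After XOR with byte 0xFA: 0xDE

Answer: 0xBB 0x71 0xE2 0xC3 0x81 0x05 0x0A 0x14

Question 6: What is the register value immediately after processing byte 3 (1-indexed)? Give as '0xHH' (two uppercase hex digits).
After byte 1 (0x68): reg=0x1F
After byte 2 (0x3C): reg=0xE9
After byte 3 (0x73): reg=0xCF

Answer: 0xCF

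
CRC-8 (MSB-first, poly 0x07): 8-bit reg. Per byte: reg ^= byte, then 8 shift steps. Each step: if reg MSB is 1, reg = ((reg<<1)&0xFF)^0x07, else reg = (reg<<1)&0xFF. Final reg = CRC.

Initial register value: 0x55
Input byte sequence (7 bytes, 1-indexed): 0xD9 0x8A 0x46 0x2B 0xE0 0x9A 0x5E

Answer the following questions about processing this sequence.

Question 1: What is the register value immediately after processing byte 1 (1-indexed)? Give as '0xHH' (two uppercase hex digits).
Answer: 0xAD

Derivation:
After byte 1 (0xD9): reg=0xAD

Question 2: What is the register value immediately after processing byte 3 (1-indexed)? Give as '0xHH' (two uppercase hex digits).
After byte 1 (0xD9): reg=0xAD
After byte 2 (0x8A): reg=0xF5
After byte 3 (0x46): reg=0x10

Answer: 0x10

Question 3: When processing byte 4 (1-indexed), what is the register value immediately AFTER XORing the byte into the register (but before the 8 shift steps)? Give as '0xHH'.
Answer: 0x3B

Derivation:
Register before byte 4: 0x10
Byte 4: 0x2B
0x10 XOR 0x2B = 0x3B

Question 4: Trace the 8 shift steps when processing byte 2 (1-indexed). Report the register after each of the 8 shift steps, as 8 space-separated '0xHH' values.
After byte 1 (0xD9): reg=0xAD
Register before byte 2: 0xAD
After XOR with byte 0x8A: 0x27

Answer: 0x4E 0x9C 0x3F 0x7E 0xFC 0xFF 0xF9 0xF5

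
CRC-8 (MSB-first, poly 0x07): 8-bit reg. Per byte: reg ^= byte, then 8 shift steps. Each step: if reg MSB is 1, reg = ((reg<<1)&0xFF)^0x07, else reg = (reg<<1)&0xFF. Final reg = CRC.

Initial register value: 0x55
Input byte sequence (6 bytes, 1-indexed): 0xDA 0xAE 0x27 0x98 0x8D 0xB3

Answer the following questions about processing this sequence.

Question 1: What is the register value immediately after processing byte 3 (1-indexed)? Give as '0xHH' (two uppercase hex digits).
After byte 1 (0xDA): reg=0xA4
After byte 2 (0xAE): reg=0x36
After byte 3 (0x27): reg=0x77

Answer: 0x77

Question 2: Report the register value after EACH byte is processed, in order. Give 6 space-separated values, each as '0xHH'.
0xA4 0x36 0x77 0x83 0x2A 0xC6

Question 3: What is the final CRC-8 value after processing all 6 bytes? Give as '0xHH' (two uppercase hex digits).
After byte 1 (0xDA): reg=0xA4
After byte 2 (0xAE): reg=0x36
After byte 3 (0x27): reg=0x77
After byte 4 (0x98): reg=0x83
After byte 5 (0x8D): reg=0x2A
After byte 6 (0xB3): reg=0xC6

Answer: 0xC6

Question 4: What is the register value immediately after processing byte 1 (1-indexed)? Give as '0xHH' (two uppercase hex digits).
After byte 1 (0xDA): reg=0xA4

Answer: 0xA4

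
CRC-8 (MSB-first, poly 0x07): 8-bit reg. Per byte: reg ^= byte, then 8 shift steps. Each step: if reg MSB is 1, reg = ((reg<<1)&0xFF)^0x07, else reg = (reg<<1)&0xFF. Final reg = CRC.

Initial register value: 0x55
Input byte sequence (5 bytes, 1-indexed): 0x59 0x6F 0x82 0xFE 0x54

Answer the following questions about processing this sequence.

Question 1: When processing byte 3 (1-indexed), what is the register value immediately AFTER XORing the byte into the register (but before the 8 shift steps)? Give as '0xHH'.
Register before byte 3: 0xF6
Byte 3: 0x82
0xF6 XOR 0x82 = 0x74

Answer: 0x74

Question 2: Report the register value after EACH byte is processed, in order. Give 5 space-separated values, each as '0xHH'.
0x24 0xF6 0x4B 0x02 0xA5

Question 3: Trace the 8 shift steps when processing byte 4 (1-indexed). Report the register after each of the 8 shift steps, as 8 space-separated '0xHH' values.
Answer: 0x6D 0xDA 0xB3 0x61 0xC2 0x83 0x01 0x02

Derivation:
After byte 1 (0x59): reg=0x24
After byte 2 (0x6F): reg=0xF6
After byte 3 (0x82): reg=0x4B
Register before byte 4: 0x4B
After XOR with byte 0xFE: 0xB5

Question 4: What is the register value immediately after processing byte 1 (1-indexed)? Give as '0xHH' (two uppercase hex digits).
Answer: 0x24

Derivation:
After byte 1 (0x59): reg=0x24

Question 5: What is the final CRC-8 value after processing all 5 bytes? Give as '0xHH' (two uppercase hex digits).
Answer: 0xA5

Derivation:
After byte 1 (0x59): reg=0x24
After byte 2 (0x6F): reg=0xF6
After byte 3 (0x82): reg=0x4B
After byte 4 (0xFE): reg=0x02
After byte 5 (0x54): reg=0xA5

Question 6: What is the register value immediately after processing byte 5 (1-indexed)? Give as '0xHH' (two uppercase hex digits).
After byte 1 (0x59): reg=0x24
After byte 2 (0x6F): reg=0xF6
After byte 3 (0x82): reg=0x4B
After byte 4 (0xFE): reg=0x02
After byte 5 (0x54): reg=0xA5

Answer: 0xA5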